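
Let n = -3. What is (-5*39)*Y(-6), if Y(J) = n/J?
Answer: -195/2 ≈ -97.500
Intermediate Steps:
Y(J) = -3/J
(-5*39)*Y(-6) = (-5*39)*(-3/(-6)) = -(-585)*(-1)/6 = -195*½ = -195/2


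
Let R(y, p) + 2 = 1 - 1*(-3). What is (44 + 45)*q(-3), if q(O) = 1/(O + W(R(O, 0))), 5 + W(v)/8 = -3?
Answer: -89/67 ≈ -1.3284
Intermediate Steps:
R(y, p) = 2 (R(y, p) = -2 + (1 - 1*(-3)) = -2 + (1 + 3) = -2 + 4 = 2)
W(v) = -64 (W(v) = -40 + 8*(-3) = -40 - 24 = -64)
q(O) = 1/(-64 + O) (q(O) = 1/(O - 64) = 1/(-64 + O))
(44 + 45)*q(-3) = (44 + 45)/(-64 - 3) = 89/(-67) = 89*(-1/67) = -89/67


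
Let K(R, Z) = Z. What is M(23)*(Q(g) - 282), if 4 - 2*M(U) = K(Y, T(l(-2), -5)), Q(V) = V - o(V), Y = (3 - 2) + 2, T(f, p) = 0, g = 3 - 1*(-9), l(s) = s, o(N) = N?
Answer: -564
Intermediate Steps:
g = 12 (g = 3 + 9 = 12)
Y = 3 (Y = 1 + 2 = 3)
Q(V) = 0 (Q(V) = V - V = 0)
M(U) = 2 (M(U) = 2 - ½*0 = 2 + 0 = 2)
M(23)*(Q(g) - 282) = 2*(0 - 282) = 2*(-282) = -564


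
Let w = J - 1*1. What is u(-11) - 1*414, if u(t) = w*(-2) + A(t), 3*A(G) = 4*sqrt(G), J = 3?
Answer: -418 + 4*I*sqrt(11)/3 ≈ -418.0 + 4.4222*I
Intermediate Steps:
w = 2 (w = 3 - 1*1 = 3 - 1 = 2)
A(G) = 4*sqrt(G)/3 (A(G) = (4*sqrt(G))/3 = 4*sqrt(G)/3)
u(t) = -4 + 4*sqrt(t)/3 (u(t) = 2*(-2) + 4*sqrt(t)/3 = -4 + 4*sqrt(t)/3)
u(-11) - 1*414 = (-4 + 4*sqrt(-11)/3) - 1*414 = (-4 + 4*(I*sqrt(11))/3) - 414 = (-4 + 4*I*sqrt(11)/3) - 414 = -418 + 4*I*sqrt(11)/3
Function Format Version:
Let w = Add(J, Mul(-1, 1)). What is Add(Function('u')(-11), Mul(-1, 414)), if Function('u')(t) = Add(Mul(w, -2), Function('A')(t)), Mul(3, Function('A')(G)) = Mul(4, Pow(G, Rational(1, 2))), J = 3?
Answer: Add(-418, Mul(Rational(4, 3), I, Pow(11, Rational(1, 2)))) ≈ Add(-418.00, Mul(4.4222, I))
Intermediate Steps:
w = 2 (w = Add(3, Mul(-1, 1)) = Add(3, -1) = 2)
Function('A')(G) = Mul(Rational(4, 3), Pow(G, Rational(1, 2))) (Function('A')(G) = Mul(Rational(1, 3), Mul(4, Pow(G, Rational(1, 2)))) = Mul(Rational(4, 3), Pow(G, Rational(1, 2))))
Function('u')(t) = Add(-4, Mul(Rational(4, 3), Pow(t, Rational(1, 2)))) (Function('u')(t) = Add(Mul(2, -2), Mul(Rational(4, 3), Pow(t, Rational(1, 2)))) = Add(-4, Mul(Rational(4, 3), Pow(t, Rational(1, 2)))))
Add(Function('u')(-11), Mul(-1, 414)) = Add(Add(-4, Mul(Rational(4, 3), Pow(-11, Rational(1, 2)))), Mul(-1, 414)) = Add(Add(-4, Mul(Rational(4, 3), Mul(I, Pow(11, Rational(1, 2))))), -414) = Add(Add(-4, Mul(Rational(4, 3), I, Pow(11, Rational(1, 2)))), -414) = Add(-418, Mul(Rational(4, 3), I, Pow(11, Rational(1, 2))))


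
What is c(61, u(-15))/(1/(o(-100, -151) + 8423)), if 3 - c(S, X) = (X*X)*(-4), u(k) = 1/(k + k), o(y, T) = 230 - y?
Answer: 5917028/225 ≈ 26298.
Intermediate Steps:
u(k) = 1/(2*k)
c(S, X) = 3 + 4*X² (c(S, X) = 3 - X*X*(-4) = 3 - X²*(-4) = 3 - (-4)*X² = 3 + 4*X²)
c(61, u(-15))/(1/(o(-100, -151) + 8423)) = (3 + 4*((½)/(-15))²)/(1/((230 - 1*(-100)) + 8423)) = (3 + 4*((½)*(-1/15))²)/(1/((230 + 100) + 8423)) = (3 + 4*(-1/30)²)/(1/(330 + 8423)) = (3 + 4*(1/900))/(1/8753) = (3 + 1/225)/(1/8753) = (676/225)*8753 = 5917028/225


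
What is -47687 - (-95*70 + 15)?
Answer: -41052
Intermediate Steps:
-47687 - (-95*70 + 15) = -47687 - (-6650 + 15) = -47687 - 1*(-6635) = -47687 + 6635 = -41052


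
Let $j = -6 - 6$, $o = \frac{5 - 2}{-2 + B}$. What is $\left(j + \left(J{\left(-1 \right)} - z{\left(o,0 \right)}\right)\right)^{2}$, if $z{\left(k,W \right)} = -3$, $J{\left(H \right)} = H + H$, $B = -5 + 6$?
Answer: $121$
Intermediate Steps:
$B = 1$
$J{\left(H \right)} = 2 H$
$o = -3$ ($o = \frac{5 - 2}{-2 + 1} = \frac{3}{-1} = 3 \left(-1\right) = -3$)
$j = -12$
$\left(j + \left(J{\left(-1 \right)} - z{\left(o,0 \right)}\right)\right)^{2} = \left(-12 + \left(2 \left(-1\right) - -3\right)\right)^{2} = \left(-12 + \left(-2 + 3\right)\right)^{2} = \left(-12 + 1\right)^{2} = \left(-11\right)^{2} = 121$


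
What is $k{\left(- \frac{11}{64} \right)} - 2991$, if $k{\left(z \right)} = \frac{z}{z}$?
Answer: $-2990$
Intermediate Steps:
$k{\left(z \right)} = 1$
$k{\left(- \frac{11}{64} \right)} - 2991 = 1 - 2991 = -2990$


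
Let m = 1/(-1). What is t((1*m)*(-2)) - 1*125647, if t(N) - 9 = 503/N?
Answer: -250773/2 ≈ -1.2539e+5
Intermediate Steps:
m = -1
t(N) = 9 + 503/N
t((1*m)*(-2)) - 1*125647 = (9 + 503/(((1*(-1))*(-2)))) - 1*125647 = (9 + 503/((-1*(-2)))) - 125647 = (9 + 503/2) - 125647 = 521/2 - 125647 = -250773/2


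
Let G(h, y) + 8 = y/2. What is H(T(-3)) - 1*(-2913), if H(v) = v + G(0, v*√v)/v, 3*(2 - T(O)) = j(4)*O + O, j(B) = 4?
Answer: 20432/7 + √7/2 ≈ 2920.2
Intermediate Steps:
G(h, y) = -8 + y/2
T(O) = 2 - 5*O/3 (T(O) = 2 - (4*O + O)/3 = 2 - 5*O/3)
H(v) = v + (-8 + v^(3/2)/2)/v (H(v) = v + (-8 + (v*√v)/2)/v = v + (-8 + v^(3/2)/2)/v)
H(T(-3)) - 1*(-2913) = ((2 - 5/3*(-3)) + √(2 - 5/3*(-3))/2 - 8/(2 - 5/3*(-3))) - 1*(-2913) = ((2 + 5) + √(2 + 5)/2 - 8/(2 + 5)) + 2913 = (7 + √7/2 - 8/7) + 2913 = (41/7 + √7/2) + 2913 = 20432/7 + √7/2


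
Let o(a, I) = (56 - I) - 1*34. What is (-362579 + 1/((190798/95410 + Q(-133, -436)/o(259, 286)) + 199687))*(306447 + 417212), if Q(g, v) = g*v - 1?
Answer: -219714826197745378064607/837380318647 ≈ -2.6238e+11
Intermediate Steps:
o(a, I) = 22 - I (o(a, I) = (56 - I) - 34 = 22 - I)
Q(g, v) = -1 + g*v
(-362579 + 1/((190798/95410 + Q(-133, -436)/o(259, 286)) + 199687))*(306447 + 417212) = (-362579 + 1/((190798/95410 + (-1 - 133*(-436))/(22 - 1*286)) + 199687))*(306447 + 417212) = (-362579 + 1/((190798*(1/95410) + (-1 + 57988)/(22 - 286)) + 199687))*723659 = (-362579 + 1/((95399/47705 + 57987/(-264)) + 199687))*723659 = (-362579 + 1/((95399/47705 + 57987*(-1/264)) + 199687))*723659 = (-362579 + 1/((95399/47705 - 19329/88) + 199687))*723659 = (-362579 + 1/(-913694833/4198040 + 199687))*723659 = (-362579 + 1/(837380318647/4198040))*723659 = (-362579 + 4198040/837380318647)*723659 = -303616518550512573/837380318647*723659 = -219714826197745378064607/837380318647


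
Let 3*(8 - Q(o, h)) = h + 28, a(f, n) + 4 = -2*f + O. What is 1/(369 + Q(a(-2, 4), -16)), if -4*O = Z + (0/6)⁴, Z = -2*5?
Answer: 1/373 ≈ 0.0026810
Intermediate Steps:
Z = -10
O = 5/2 (O = -(-10 + (0/6)⁴)/4 = -(-10 + (0*(⅙))⁴)/4 = -(-10 + 0⁴)/4 = -(-10 + 0)/4 = -¼*(-10) = 5/2 ≈ 2.5000)
a(f, n) = -3/2 - 2*f (a(f, n) = -4 + (-2*f + 5/2) = -4 + (5/2 - 2*f) = -3/2 - 2*f)
Q(o, h) = -4/3 - h/3 (Q(o, h) = 8 - (h + 28)/3 = 8 - (28 + h)/3 = 8 + (-28/3 - h/3) = -4/3 - h/3)
1/(369 + Q(a(-2, 4), -16)) = 1/(369 + (-4/3 - ⅓*(-16))) = 1/(369 + (-4/3 + 16/3)) = 1/(369 + 4) = 1/373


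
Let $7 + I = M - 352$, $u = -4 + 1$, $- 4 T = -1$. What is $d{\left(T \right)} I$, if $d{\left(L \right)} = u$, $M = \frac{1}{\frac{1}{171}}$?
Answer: $564$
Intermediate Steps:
$T = \frac{1}{4}$ ($T = \left(- \frac{1}{4}\right) \left(-1\right) = \frac{1}{4} \approx 0.25$)
$M = 171$ ($M = \frac{1}{\frac{1}{171}} = 171$)
$u = -3$
$d{\left(L \right)} = -3$
$I = -188$ ($I = -7 + \left(171 - 352\right) = -7 - 181 = -188$)
$d{\left(T \right)} I = \left(-3\right) \left(-188\right) = 564$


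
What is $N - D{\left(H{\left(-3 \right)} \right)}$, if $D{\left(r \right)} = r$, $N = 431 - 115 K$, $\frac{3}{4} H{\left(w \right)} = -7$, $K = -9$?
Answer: $\frac{4426}{3} \approx 1475.3$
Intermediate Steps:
$H{\left(w \right)} = - \frac{28}{3}$ ($H{\left(w \right)} = \frac{4}{3} \left(-7\right) = - \frac{28}{3}$)
$N = 1466$ ($N = 431 - 115 \left(-9\right) = 431 - -1035 = 431 + 1035 = 1466$)
$N - D{\left(H{\left(-3 \right)} \right)} = 1466 - - \frac{28}{3} = 1466 + \frac{28}{3} = \frac{4426}{3}$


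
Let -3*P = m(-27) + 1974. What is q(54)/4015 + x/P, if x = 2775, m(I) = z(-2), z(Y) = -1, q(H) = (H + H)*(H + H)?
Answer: -10411803/7921595 ≈ -1.3144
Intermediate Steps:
q(H) = 4*H² (q(H) = (2*H)*(2*H) = 4*H²)
m(I) = -1
P = -1973/3 (P = -(-1 + 1974)/3 = -⅓*1973 = -1973/3 ≈ -657.67)
q(54)/4015 + x/P = (4*54²)/4015 + 2775/(-1973/3) = (4*2916)*(1/4015) + 2775*(-3/1973) = 11664*(1/4015) - 8325/1973 = 11664/4015 - 8325/1973 = -10411803/7921595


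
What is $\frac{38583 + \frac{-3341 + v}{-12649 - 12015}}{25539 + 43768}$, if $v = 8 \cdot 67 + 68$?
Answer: $\frac{951613849}{1709387848} \approx 0.5567$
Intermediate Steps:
$v = 604$ ($v = 536 + 68 = 604$)
$\frac{38583 + \frac{-3341 + v}{-12649 - 12015}}{25539 + 43768} = \frac{38583 + \frac{-3341 + 604}{-12649 - 12015}}{25539 + 43768} = \frac{38583 - \frac{2737}{-24664}}{69307} = \left(38583 - - \frac{2737}{24664}\right) \frac{1}{69307} = \left(38583 + \frac{2737}{24664}\right) \frac{1}{69307} = \frac{951613849}{24664} \cdot \frac{1}{69307} = \frac{951613849}{1709387848}$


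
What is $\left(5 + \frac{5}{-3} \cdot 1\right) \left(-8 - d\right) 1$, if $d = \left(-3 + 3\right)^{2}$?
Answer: $- \frac{80}{3} \approx -26.667$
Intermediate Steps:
$d = 0$ ($d = 0^{2} = 0$)
$\left(5 + \frac{5}{-3} \cdot 1\right) \left(-8 - d\right) 1 = \left(5 + \frac{5}{-3} \cdot 1\right) \left(-8 - 0\right) 1 = \left(5 + 5 \left(- \frac{1}{3}\right) 1\right) \left(-8 + 0\right) 1 = \left(5 - \frac{5}{3}\right) \left(-8\right) 1 = \frac{10}{3} \left(-8\right) 1 = \left(- \frac{80}{3}\right) 1 = - \frac{80}{3}$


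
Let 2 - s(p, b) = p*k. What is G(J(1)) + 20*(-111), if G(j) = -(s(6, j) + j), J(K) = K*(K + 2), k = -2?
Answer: -2237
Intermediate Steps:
J(K) = K*(2 + K)
s(p, b) = 2 + 2*p (s(p, b) = 2 - p*(-2) = 2 - (-2)*p = 2 + 2*p)
G(j) = -14 - j (G(j) = -((2 + 2*6) + j) = -((2 + 12) + j) = -(14 + j) = -14 - j)
G(J(1)) + 20*(-111) = (-14 - (2 + 1)) + 20*(-111) = (-14 - 3) - 2220 = -17 - 2220 = -2237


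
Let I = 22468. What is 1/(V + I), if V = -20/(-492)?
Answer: 123/2763569 ≈ 4.4508e-5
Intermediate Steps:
V = 5/123 (V = -1/492*(-20) = 5/123 ≈ 0.040650)
1/(V + I) = 1/(5/123 + 22468) = 1/(2763569/123) = 123/2763569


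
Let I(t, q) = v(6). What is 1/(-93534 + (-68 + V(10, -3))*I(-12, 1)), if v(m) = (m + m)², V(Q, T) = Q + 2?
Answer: -1/101598 ≈ -9.8427e-6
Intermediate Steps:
V(Q, T) = 2 + Q
v(m) = 4*m² (v(m) = (2*m)² = 4*m²)
I(t, q) = 144 (I(t, q) = 4*6² = 4*36 = 144)
1/(-93534 + (-68 + V(10, -3))*I(-12, 1)) = 1/(-93534 + (-68 + (2 + 10))*144) = 1/(-93534 + (-68 + 12)*144) = 1/(-93534 - 56*144) = 1/(-93534 - 8064) = 1/(-101598) = -1/101598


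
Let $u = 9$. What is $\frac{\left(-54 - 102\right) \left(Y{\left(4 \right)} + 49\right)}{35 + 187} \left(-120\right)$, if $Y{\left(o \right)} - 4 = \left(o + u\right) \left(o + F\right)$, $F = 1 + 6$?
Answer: $\frac{611520}{37} \approx 16528.0$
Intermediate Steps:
$F = 7$
$Y{\left(o \right)} = 4 + \left(7 + o\right) \left(9 + o\right)$ ($Y{\left(o \right)} = 4 + \left(o + 9\right) \left(o + 7\right) = 4 + \left(9 + o\right) \left(7 + o\right) = 4 + \left(7 + o\right) \left(9 + o\right)$)
$\frac{\left(-54 - 102\right) \left(Y{\left(4 \right)} + 49\right)}{35 + 187} \left(-120\right) = \frac{\left(-54 - 102\right) \left(\left(67 + 4^{2} + 16 \cdot 4\right) + 49\right)}{35 + 187} \left(-120\right) = \frac{\left(-156\right) \left(\left(67 + 16 + 64\right) + 49\right)}{222} \left(-120\right) = - 156 \left(147 + 49\right) \frac{1}{222} \left(-120\right) = \left(-156\right) 196 \cdot \frac{1}{222} \left(-120\right) = \left(-30576\right) \frac{1}{222} \left(-120\right) = \left(- \frac{5096}{37}\right) \left(-120\right) = \frac{611520}{37}$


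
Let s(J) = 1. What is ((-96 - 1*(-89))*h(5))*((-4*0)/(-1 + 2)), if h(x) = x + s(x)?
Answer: 0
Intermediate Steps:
h(x) = 1 + x (h(x) = x + 1 = 1 + x)
((-96 - 1*(-89))*h(5))*((-4*0)/(-1 + 2)) = ((-96 - 1*(-89))*(1 + 5))*((-4*0)/(-1 + 2)) = ((-96 + 89)*6)*(0/1) = (-7*6)*(0*1) = -42*0 = 0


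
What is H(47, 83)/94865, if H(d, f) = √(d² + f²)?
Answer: √9098/94865 ≈ 0.0010055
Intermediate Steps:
H(47, 83)/94865 = √(47² + 83²)/94865 = √(2209 + 6889)*(1/94865) = √9098*(1/94865) = √9098/94865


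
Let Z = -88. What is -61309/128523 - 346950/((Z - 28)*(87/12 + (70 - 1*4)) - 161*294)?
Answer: 41168112071/7175567613 ≈ 5.7373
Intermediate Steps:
-61309/128523 - 346950/((Z - 28)*(87/12 + (70 - 1*4)) - 161*294) = -61309/128523 - 346950/((-88 - 28)*(87/12 + (70 - 1*4)) - 161*294) = -61309*1/128523 - 346950/(-116*(87*(1/12) + (70 - 4)) - 47334) = -61309/128523 - 346950/(-116*(29/4 + 66) - 47334) = -61309/128523 - 346950/(-116*293/4 - 47334) = -61309/128523 - 346950/(-8497 - 47334) = -61309/128523 - 346950/(-55831) = -61309/128523 - 346950*(-1/55831) = -61309/128523 + 346950/55831 = 41168112071/7175567613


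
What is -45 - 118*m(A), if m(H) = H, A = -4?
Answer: 427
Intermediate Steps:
-45 - 118*m(A) = -45 - 118*(-4) = -45 + 472 = 427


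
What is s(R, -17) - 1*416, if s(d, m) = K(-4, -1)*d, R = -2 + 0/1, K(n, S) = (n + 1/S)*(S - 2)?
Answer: -446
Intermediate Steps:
K(n, S) = (-2 + S)*(n + 1/S) (K(n, S) = (n + 1/S)*(-2 + S) = (-2 + S)*(n + 1/S))
R = -2 (R = -2 + 0*1 = -2 + 0 = -2)
s(d, m) = 15*d (s(d, m) = (1 - 2*(-4) - 2/(-1) - 1*(-4))*d = (1 + 8 - 2*(-1) + 4)*d = (1 + 8 + 2 + 4)*d = 15*d)
s(R, -17) - 1*416 = 15*(-2) - 1*416 = -30 - 416 = -446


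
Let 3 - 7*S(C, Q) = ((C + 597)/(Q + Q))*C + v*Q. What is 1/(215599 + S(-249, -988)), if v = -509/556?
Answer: 480662/103565334217 ≈ 4.6411e-6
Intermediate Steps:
v = -509/556 (v = -509*1/556 = -509/556 ≈ -0.91547)
S(C, Q) = 3/7 + 509*Q/3892 - C*(597 + C)/(14*Q) (S(C, Q) = 3/7 - (((C + 597)/(Q + Q))*C - 509*Q/556)/7 = 3/7 - (((597 + C)/((2*Q)))*C - 509*Q/556)/7 = 3/7 - (((597 + C)*(1/(2*Q)))*C - 509*Q/556)/7 = 3/7 - (((597 + C)/(2*Q))*C - 509*Q/556)/7 = 3/7 - (C*(597 + C)/(2*Q) - 509*Q/556)/7 = 3/7 - (-509*Q/556 + C*(597 + C)/(2*Q))/7 = 3/7 + (509*Q/3892 - C*(597 + C)/(14*Q)) = 3/7 + 509*Q/3892 - C*(597 + C)/(14*Q))
1/(215599 + S(-249, -988)) = 1/(215599 + (1/3892)*(-165966*(-249) - 278*(-249)² + 509*(-988)² + 1668*(-988))/(-988)) = 1/(215599 + (1/3892)*(-1/988)*(41325534 - 278*62001 + 509*976144 - 1647984)) = 1/(215599 + (1/3892)*(-1/988)*(41325534 - 17236278 + 496857296 - 1647984)) = 1/(215599 + (1/3892)*(-1/988)*519298568) = 1/(215599 - 64912321/480662) = 1/(103565334217/480662) = 480662/103565334217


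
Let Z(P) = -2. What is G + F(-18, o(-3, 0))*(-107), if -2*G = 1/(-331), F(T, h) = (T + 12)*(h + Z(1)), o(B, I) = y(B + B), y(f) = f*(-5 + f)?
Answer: 27200257/662 ≈ 41088.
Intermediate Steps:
o(B, I) = 2*B*(-5 + 2*B) (o(B, I) = (B + B)*(-5 + (B + B)) = (2*B)*(-5 + 2*B) = 2*B*(-5 + 2*B))
F(T, h) = (-2 + h)*(12 + T) (F(T, h) = (T + 12)*(h - 2) = (12 + T)*(-2 + h) = (-2 + h)*(12 + T))
G = 1/662 (G = -1/2/(-331) = -1/2*(-1/331) = 1/662 ≈ 0.0015106)
G + F(-18, o(-3, 0))*(-107) = 1/662 + (-24 - 2*(-18) + 12*(2*(-3)*(-5 + 2*(-3))) - 36*(-3)*(-5 + 2*(-3)))*(-107) = 1/662 + (-24 + 36 + 12*(2*(-3)*(-5 - 6)) - 36*(-3)*(-5 - 6))*(-107) = 1/662 + (-24 + 36 + 12*(2*(-3)*(-11)) - 36*(-3)*(-11))*(-107) = 1/662 + (-24 + 36 + 12*66 - 18*66)*(-107) = 1/662 + (-24 + 36 + 792 - 1188)*(-107) = 1/662 - 384*(-107) = 1/662 + 41088 = 27200257/662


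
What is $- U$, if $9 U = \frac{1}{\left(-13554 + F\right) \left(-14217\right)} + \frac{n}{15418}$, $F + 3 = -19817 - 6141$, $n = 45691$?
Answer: $- \frac{25668507256123}{77954376173310} \approx -0.32928$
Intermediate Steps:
$F = -25961$ ($F = -3 - 25958 = -25961$)
$U = \frac{25668507256123}{77954376173310}$ ($U = \frac{\frac{1}{\left(-13554 - 25961\right) \left(-14217\right)} + \frac{45691}{15418}}{9} = \frac{\frac{1}{-39515} \left(- \frac{1}{14217}\right) + 45691 \cdot \frac{1}{15418}}{9} = \frac{\left(- \frac{1}{39515}\right) \left(- \frac{1}{14217}\right) + \frac{45691}{15418}}{9} = \frac{\frac{1}{561784755} + \frac{45691}{15418}}{9} = \frac{1}{9} \cdot \frac{25668507256123}{8661597352590} = \frac{25668507256123}{77954376173310} \approx 0.32928$)
$- U = \left(-1\right) \frac{25668507256123}{77954376173310} = - \frac{25668507256123}{77954376173310}$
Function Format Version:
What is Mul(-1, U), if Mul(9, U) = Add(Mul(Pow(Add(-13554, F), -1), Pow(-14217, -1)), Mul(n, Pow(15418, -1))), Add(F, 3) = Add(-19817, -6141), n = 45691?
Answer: Rational(-25668507256123, 77954376173310) ≈ -0.32928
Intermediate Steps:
F = -25961 (F = Add(-3, Add(-19817, -6141)) = Add(-3, -25958) = -25961)
U = Rational(25668507256123, 77954376173310) (U = Mul(Rational(1, 9), Add(Mul(Pow(Add(-13554, -25961), -1), Pow(-14217, -1)), Mul(45691, Pow(15418, -1)))) = Mul(Rational(1, 9), Add(Mul(Pow(-39515, -1), Rational(-1, 14217)), Mul(45691, Rational(1, 15418)))) = Mul(Rational(1, 9), Add(Mul(Rational(-1, 39515), Rational(-1, 14217)), Rational(45691, 15418))) = Mul(Rational(1, 9), Add(Rational(1, 561784755), Rational(45691, 15418))) = Mul(Rational(1, 9), Rational(25668507256123, 8661597352590)) = Rational(25668507256123, 77954376173310) ≈ 0.32928)
Mul(-1, U) = Mul(-1, Rational(25668507256123, 77954376173310)) = Rational(-25668507256123, 77954376173310)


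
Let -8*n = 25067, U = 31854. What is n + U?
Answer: 229765/8 ≈ 28721.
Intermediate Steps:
n = -25067/8 (n = -⅛*25067 = -25067/8 ≈ -3133.4)
n + U = -25067/8 + 31854 = 229765/8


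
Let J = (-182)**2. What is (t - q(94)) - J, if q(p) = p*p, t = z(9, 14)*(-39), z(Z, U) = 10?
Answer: -42350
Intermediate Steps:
t = -390 (t = 10*(-39) = -390)
q(p) = p**2
J = 33124
(t - q(94)) - J = (-390 - 1*94**2) - 1*33124 = (-390 - 1*8836) - 33124 = (-390 - 8836) - 33124 = -9226 - 33124 = -42350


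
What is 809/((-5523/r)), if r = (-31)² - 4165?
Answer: 864012/1841 ≈ 469.32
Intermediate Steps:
r = -3204 (r = 961 - 4165 = -3204)
809/((-5523/r)) = 809/((-5523/(-3204))) = 809/((-5523*(-1/3204))) = 809/(1841/1068) = 809*(1068/1841) = 864012/1841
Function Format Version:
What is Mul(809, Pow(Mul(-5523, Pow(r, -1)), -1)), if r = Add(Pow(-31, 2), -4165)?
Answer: Rational(864012, 1841) ≈ 469.32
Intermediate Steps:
r = -3204 (r = Add(961, -4165) = -3204)
Mul(809, Pow(Mul(-5523, Pow(r, -1)), -1)) = Mul(809, Pow(Mul(-5523, Pow(-3204, -1)), -1)) = Mul(809, Pow(Mul(-5523, Rational(-1, 3204)), -1)) = Mul(809, Pow(Rational(1841, 1068), -1)) = Mul(809, Rational(1068, 1841)) = Rational(864012, 1841)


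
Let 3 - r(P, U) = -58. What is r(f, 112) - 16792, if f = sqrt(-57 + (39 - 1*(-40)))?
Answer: -16731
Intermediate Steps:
f = sqrt(22) (f = sqrt(-57 + (39 + 40)) = sqrt(-57 + 79) = sqrt(22) ≈ 4.6904)
r(P, U) = 61 (r(P, U) = 3 - 1*(-58) = 3 + 58 = 61)
r(f, 112) - 16792 = 61 - 16792 = -16731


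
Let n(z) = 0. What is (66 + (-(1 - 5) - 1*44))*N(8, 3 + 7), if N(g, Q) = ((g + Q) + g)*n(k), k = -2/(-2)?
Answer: 0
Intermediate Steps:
k = 1 (k = -2*(-½) = 1)
N(g, Q) = 0 (N(g, Q) = ((g + Q) + g)*0 = ((Q + g) + g)*0 = (Q + 2*g)*0 = 0)
(66 + (-(1 - 5) - 1*44))*N(8, 3 + 7) = (66 + (-(1 - 5) - 1*44))*0 = (66 + (-1*(-4) - 44))*0 = (66 + (4 - 44))*0 = (66 - 40)*0 = 26*0 = 0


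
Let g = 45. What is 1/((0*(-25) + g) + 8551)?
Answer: 1/8596 ≈ 0.00011633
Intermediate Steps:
1/((0*(-25) + g) + 8551) = 1/((0*(-25) + 45) + 8551) = 1/((0 + 45) + 8551) = 1/(45 + 8551) = 1/8596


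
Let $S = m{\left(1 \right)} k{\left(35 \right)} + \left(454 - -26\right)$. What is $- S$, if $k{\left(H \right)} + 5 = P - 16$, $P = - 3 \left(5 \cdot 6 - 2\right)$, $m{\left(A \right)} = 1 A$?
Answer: $-375$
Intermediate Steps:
$m{\left(A \right)} = A$
$P = -84$ ($P = - 3 \left(30 - 2\right) = \left(-3\right) 28 = -84$)
$k{\left(H \right)} = -105$ ($k{\left(H \right)} = -5 - 100 = -105$)
$S = 375$ ($S = 1 \left(-105\right) + \left(454 - -26\right) = -105 + \left(454 + 26\right) = -105 + 480 = 375$)
$- S = \left(-1\right) 375 = -375$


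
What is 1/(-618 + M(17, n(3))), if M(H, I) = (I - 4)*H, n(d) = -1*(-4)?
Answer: -1/618 ≈ -0.0016181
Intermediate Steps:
n(d) = 4
M(H, I) = H*(-4 + I) (M(H, I) = (-4 + I)*H = H*(-4 + I))
1/(-618 + M(17, n(3))) = 1/(-618 + 17*(-4 + 4)) = 1/(-618 + 17*0) = 1/(-618 + 0) = 1/(-618) = -1/618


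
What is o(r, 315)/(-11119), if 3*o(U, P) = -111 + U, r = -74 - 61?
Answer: 82/11119 ≈ 0.0073748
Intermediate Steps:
r = -135
o(U, P) = -37 + U/3 (o(U, P) = (-111 + U)/3 = -37 + U/3)
o(r, 315)/(-11119) = (-37 + (⅓)*(-135))/(-11119) = (-37 - 45)*(-1/11119) = -82*(-1/11119) = 82/11119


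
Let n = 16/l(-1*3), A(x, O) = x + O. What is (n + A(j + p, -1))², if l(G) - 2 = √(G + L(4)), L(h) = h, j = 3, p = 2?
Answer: 784/9 ≈ 87.111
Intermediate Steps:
l(G) = 2 + √(4 + G) (l(G) = 2 + √(G + 4) = 2 + √(4 + G))
A(x, O) = O + x
n = 16/3 (n = 16/(2 + √(4 - 1*3)) = 16/(2 + √(4 - 3)) = 16/(2 + √1) = 16/(2 + 1) = 16/3 ≈ 5.3333)
(n + A(j + p, -1))² = (16/3 + (-1 + (3 + 2)))² = (16/3 + (-1 + 5))² = (16/3 + 4)² = (28/3)² = 784/9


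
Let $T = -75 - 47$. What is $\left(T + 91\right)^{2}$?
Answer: $961$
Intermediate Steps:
$T = -122$ ($T = -75 - 47 = -122$)
$\left(T + 91\right)^{2} = \left(-122 + 91\right)^{2} = \left(-31\right)^{2} = 961$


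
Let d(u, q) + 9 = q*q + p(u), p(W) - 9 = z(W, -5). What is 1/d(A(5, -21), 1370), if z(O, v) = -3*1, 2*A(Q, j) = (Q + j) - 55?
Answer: 1/1876897 ≈ 5.3279e-7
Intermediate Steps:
A(Q, j) = -55/2 + Q/2 + j/2 (A(Q, j) = ((Q + j) - 55)/2 = (-55 + Q + j)/2 = -55/2 + Q/2 + j/2)
z(O, v) = -3
p(W) = 6 (p(W) = 9 - 3 = 6)
d(u, q) = -3 + q**2 (d(u, q) = -9 + (q*q + 6) = -9 + (q**2 + 6) = -9 + (6 + q**2) = -3 + q**2)
1/d(A(5, -21), 1370) = 1/(-3 + 1370**2) = 1/(-3 + 1876900) = 1/1876897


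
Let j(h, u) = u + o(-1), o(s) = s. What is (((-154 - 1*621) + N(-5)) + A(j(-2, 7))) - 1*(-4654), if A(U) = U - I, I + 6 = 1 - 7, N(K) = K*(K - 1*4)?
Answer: 3942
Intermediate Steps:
N(K) = K*(-4 + K) (N(K) = K*(K - 4) = K*(-4 + K))
I = -12 (I = -6 + (1 - 7) = -6 - 6 = -12)
j(h, u) = -1 + u (j(h, u) = u - 1 = -1 + u)
A(U) = 12 + U (A(U) = U - 1*(-12) = U + 12 = 12 + U)
(((-154 - 1*621) + N(-5)) + A(j(-2, 7))) - 1*(-4654) = (((-154 - 1*621) - 5*(-4 - 5)) + (12 + (-1 + 7))) - 1*(-4654) = (((-154 - 621) - 5*(-9)) + (12 + 6)) + 4654 = ((-775 + 45) + 18) + 4654 = (-730 + 18) + 4654 = -712 + 4654 = 3942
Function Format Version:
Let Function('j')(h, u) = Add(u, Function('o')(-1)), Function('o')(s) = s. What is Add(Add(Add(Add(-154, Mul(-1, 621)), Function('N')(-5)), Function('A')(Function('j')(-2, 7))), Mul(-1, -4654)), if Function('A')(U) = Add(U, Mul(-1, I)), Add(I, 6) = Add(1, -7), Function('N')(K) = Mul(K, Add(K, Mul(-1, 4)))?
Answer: 3942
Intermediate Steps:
Function('N')(K) = Mul(K, Add(-4, K)) (Function('N')(K) = Mul(K, Add(K, -4)) = Mul(K, Add(-4, K)))
I = -12 (I = Add(-6, Add(1, -7)) = Add(-6, -6) = -12)
Function('j')(h, u) = Add(-1, u) (Function('j')(h, u) = Add(u, -1) = Add(-1, u))
Function('A')(U) = Add(12, U) (Function('A')(U) = Add(U, Mul(-1, -12)) = Add(U, 12) = Add(12, U))
Add(Add(Add(Add(-154, Mul(-1, 621)), Function('N')(-5)), Function('A')(Function('j')(-2, 7))), Mul(-1, -4654)) = Add(Add(Add(Add(-154, Mul(-1, 621)), Mul(-5, Add(-4, -5))), Add(12, Add(-1, 7))), Mul(-1, -4654)) = Add(Add(Add(Add(-154, -621), Mul(-5, -9)), Add(12, 6)), 4654) = Add(Add(Add(-775, 45), 18), 4654) = Add(Add(-730, 18), 4654) = Add(-712, 4654) = 3942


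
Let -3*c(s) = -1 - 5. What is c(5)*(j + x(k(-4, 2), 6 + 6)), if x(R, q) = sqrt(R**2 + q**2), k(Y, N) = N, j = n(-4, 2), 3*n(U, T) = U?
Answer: -8/3 + 4*sqrt(37) ≈ 21.664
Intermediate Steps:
n(U, T) = U/3
j = -4/3 (j = (1/3)*(-4) = -4/3 ≈ -1.3333)
c(s) = 2 (c(s) = -(-1 - 5)/3 = -1/3*(-6) = 2)
c(5)*(j + x(k(-4, 2), 6 + 6)) = 2*(-4/3 + sqrt(2**2 + (6 + 6)**2)) = 2*(-4/3 + sqrt(4 + 12**2)) = 2*(-4/3 + sqrt(4 + 144)) = 2*(-4/3 + sqrt(148)) = 2*(-4/3 + 2*sqrt(37)) = -8/3 + 4*sqrt(37)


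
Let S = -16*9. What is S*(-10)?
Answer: 1440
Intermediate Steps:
S = -144
S*(-10) = -144*(-10) = 1440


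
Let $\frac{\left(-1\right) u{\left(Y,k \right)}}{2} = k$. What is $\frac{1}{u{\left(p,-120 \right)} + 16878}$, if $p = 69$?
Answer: $\frac{1}{17118} \approx 5.8418 \cdot 10^{-5}$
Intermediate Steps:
$u{\left(Y,k \right)} = - 2 k$
$\frac{1}{u{\left(p,-120 \right)} + 16878} = \frac{1}{\left(-2\right) \left(-120\right) + 16878} = \frac{1}{240 + 16878} = \frac{1}{17118}$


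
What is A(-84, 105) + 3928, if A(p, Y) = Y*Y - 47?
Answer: 14906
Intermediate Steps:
A(p, Y) = -47 + Y**2 (A(p, Y) = Y**2 - 47 = -47 + Y**2)
A(-84, 105) + 3928 = (-47 + 105**2) + 3928 = (-47 + 11025) + 3928 = 10978 + 3928 = 14906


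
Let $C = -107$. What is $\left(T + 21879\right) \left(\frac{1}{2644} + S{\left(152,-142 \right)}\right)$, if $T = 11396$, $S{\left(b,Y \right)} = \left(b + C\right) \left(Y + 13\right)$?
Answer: $- \frac{510718642225}{2644} \approx -1.9316 \cdot 10^{8}$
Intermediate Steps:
$S{\left(b,Y \right)} = \left(-107 + b\right) \left(13 + Y\right)$ ($S{\left(b,Y \right)} = \left(b - 107\right) \left(Y + 13\right) = \left(-107 + b\right) \left(13 + Y\right)$)
$\left(T + 21879\right) \left(\frac{1}{2644} + S{\left(152,-142 \right)}\right) = \left(11396 + 21879\right) \left(\frac{1}{2644} - 5805\right) = 33275 \left(\frac{1}{2644} + \left(-1391 + 15194 + 1976 - 21584\right)\right) = 33275 \left(\frac{1}{2644} - 5805\right) = 33275 \left(- \frac{15348419}{2644}\right) = - \frac{510718642225}{2644}$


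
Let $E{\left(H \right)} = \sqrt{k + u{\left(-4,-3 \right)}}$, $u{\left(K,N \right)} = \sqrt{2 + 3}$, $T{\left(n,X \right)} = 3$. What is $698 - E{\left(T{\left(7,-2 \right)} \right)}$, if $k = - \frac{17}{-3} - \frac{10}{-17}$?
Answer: $698 - \frac{\sqrt{16269 + 2601 \sqrt{5}}}{51} \approx 695.09$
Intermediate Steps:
$k = \frac{319}{51}$ ($k = \left(-17\right) \left(- \frac{1}{3}\right) - - \frac{10}{17} = \frac{17}{3} + \frac{10}{17} = \frac{319}{51} \approx 6.2549$)
$u{\left(K,N \right)} = \sqrt{5}$
$E{\left(H \right)} = \sqrt{\frac{319}{51} + \sqrt{5}}$
$698 - E{\left(T{\left(7,-2 \right)} \right)} = 698 - \frac{\sqrt{16269 + 2601 \sqrt{5}}}{51}$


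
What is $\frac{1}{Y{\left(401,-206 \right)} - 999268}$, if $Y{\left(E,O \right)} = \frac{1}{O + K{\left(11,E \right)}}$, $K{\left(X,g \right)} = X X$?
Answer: $- \frac{85}{84937781} \approx -1.0007 \cdot 10^{-6}$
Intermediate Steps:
$K{\left(X,g \right)} = X^{2}$
$Y{\left(E,O \right)} = \frac{1}{121 + O}$ ($Y{\left(E,O \right)} = \frac{1}{O + 11^{2}} = \frac{1}{O + 121} = \frac{1}{121 + O}$)
$\frac{1}{Y{\left(401,-206 \right)} - 999268} = \frac{1}{\frac{1}{121 - 206} - 999268} = \frac{1}{\frac{1}{-85} - 999268} = \frac{1}{- \frac{1}{85} - 999268} = \frac{1}{- \frac{84937781}{85}} = - \frac{85}{84937781}$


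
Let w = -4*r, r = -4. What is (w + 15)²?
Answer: 961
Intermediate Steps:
w = 16 (w = -4*(-4) = 16)
(w + 15)² = (16 + 15)² = 31² = 961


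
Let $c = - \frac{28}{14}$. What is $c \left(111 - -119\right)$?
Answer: $-460$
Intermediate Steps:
$c = -2$ ($c = \left(-28\right) \frac{1}{14} = -2$)
$c \left(111 - -119\right) = - 2 \left(111 - -119\right) = - 2 \left(111 + 119\right) = \left(-2\right) 230 = -460$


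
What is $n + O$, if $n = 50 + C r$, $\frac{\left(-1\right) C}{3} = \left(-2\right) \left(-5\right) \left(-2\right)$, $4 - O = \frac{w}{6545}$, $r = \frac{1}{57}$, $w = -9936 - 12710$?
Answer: $\frac{7276344}{124355} \approx 58.513$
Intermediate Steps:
$w = -22646$ ($w = -9936 - 12710 = -22646$)
$r = \frac{1}{57} \approx 0.017544$
$O = \frac{48826}{6545}$ ($O = 4 - - \frac{22646}{6545} = 4 + \frac{22646}{6545} = \frac{48826}{6545} \approx 7.46$)
$C = 60$ ($C = - 3 \left(-2\right) \left(-5\right) \left(-2\right) = - 3 \cdot 10 \left(-2\right) = \left(-3\right) \left(-20\right) = 60$)
$n = \frac{970}{19}$ ($n = 50 + 60 \cdot \frac{1}{57} = 50 + \frac{20}{19} = \frac{970}{19} \approx 51.053$)
$n + O = \frac{970}{19} + \frac{48826}{6545} = \frac{7276344}{124355}$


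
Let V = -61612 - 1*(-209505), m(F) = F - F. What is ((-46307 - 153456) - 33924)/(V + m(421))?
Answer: -233687/147893 ≈ -1.5801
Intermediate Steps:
m(F) = 0
V = 147893 (V = -61612 + 209505 = 147893)
((-46307 - 153456) - 33924)/(V + m(421)) = ((-46307 - 153456) - 33924)/(147893 + 0) = (-199763 - 33924)/147893 = -233687*1/147893 = -233687/147893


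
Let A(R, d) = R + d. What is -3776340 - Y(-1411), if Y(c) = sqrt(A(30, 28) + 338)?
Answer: -3776340 - 6*sqrt(11) ≈ -3.7764e+6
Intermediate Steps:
Y(c) = 6*sqrt(11) (Y(c) = sqrt((30 + 28) + 338) = sqrt(58 + 338) = sqrt(396) = 6*sqrt(11))
-3776340 - Y(-1411) = -3776340 - 6*sqrt(11)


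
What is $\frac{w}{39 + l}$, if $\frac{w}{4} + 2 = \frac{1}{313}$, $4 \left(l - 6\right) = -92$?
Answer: $- \frac{1250}{3443} \approx -0.36306$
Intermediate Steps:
$l = -17$ ($l = 6 + \frac{1}{4} \left(-92\right) = 6 - 23 = -17$)
$w = - \frac{2500}{313}$ ($w = -8 + \frac{4}{313} = - \frac{2500}{313} \approx -7.9872$)
$\frac{w}{39 + l} = - \frac{2500}{313 \left(39 - 17\right)} = - \frac{2500}{313 \cdot 22} = \left(- \frac{2500}{313}\right) \frac{1}{22} = - \frac{1250}{3443}$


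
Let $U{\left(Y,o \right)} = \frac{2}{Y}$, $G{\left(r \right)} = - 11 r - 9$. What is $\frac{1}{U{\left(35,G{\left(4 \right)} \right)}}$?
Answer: $\frac{35}{2} \approx 17.5$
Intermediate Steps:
$G{\left(r \right)} = -9 - 11 r$
$\frac{1}{U{\left(35,G{\left(4 \right)} \right)}} = \frac{1}{2 \cdot \frac{1}{35}} = \frac{1}{\frac{2}{35}} = \frac{35}{2}$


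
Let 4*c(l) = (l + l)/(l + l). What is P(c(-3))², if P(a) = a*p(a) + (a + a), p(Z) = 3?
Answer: 25/16 ≈ 1.5625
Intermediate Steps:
c(l) = ¼ (c(l) = ((l + l)/(l + l))/4 = ((2*l)/((2*l)))/4 = ((2*l)*(1/(2*l)))/4 = (¼)*1 = ¼)
P(a) = 5*a (P(a) = a*3 + (a + a) = 3*a + 2*a = 5*a)
P(c(-3))² = (5*(¼))² = (5/4)² = 25/16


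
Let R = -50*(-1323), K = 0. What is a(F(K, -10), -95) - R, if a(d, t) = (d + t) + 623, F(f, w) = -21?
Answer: -65643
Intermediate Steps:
R = 66150
a(d, t) = 623 + d + t
a(F(K, -10), -95) - R = (623 - 21 - 95) - 1*66150 = 507 - 66150 = -65643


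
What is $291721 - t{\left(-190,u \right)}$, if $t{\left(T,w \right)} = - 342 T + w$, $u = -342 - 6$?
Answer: $227089$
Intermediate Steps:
$u = -348$
$t{\left(T,w \right)} = w - 342 T$
$291721 - t{\left(-190,u \right)} = 291721 - \left(-348 - -64980\right) = 291721 - \left(-348 + 64980\right) = 291721 - 64632 = 227089$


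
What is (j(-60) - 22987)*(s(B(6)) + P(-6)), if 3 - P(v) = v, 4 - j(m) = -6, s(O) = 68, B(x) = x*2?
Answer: -1769229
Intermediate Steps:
B(x) = 2*x
j(m) = 10 (j(m) = 4 - 1*(-6) = 4 + 6 = 10)
P(v) = 3 - v
(j(-60) - 22987)*(s(B(6)) + P(-6)) = (10 - 22987)*(68 + (3 - 1*(-6))) = -22977*(68 + (3 + 6)) = -22977*(68 + 9) = -22977*77 = -1769229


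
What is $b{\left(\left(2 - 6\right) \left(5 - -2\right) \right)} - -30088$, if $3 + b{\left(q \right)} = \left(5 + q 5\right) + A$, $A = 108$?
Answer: $30058$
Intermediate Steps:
$b{\left(q \right)} = 110 + 5 q$ ($b{\left(q \right)} = -3 + \left(\left(5 + q 5\right) + 108\right) = -3 + \left(\left(5 + 5 q\right) + 108\right) = -3 + \left(113 + 5 q\right) = 110 + 5 q$)
$b{\left(\left(2 - 6\right) \left(5 - -2\right) \right)} - -30088 = \left(110 + 5 \left(2 - 6\right) \left(5 - -2\right)\right) - -30088 = \left(110 + 5 \left(- 4 \left(5 + 2\right)\right)\right) + 30088 = \left(110 + 5 \left(\left(-4\right) 7\right)\right) + 30088 = \left(110 + 5 \left(-28\right)\right) + 30088 = \left(110 - 140\right) + 30088 = -30 + 30088 = 30058$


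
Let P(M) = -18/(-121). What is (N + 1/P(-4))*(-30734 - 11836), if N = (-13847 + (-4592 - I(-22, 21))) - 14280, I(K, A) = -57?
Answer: 1390135175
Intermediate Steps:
P(M) = 18/121 (P(M) = -18*(-1/121) = 18/121)
N = -32662 (N = (-13847 + (-4592 - 1*(-57))) - 14280 = (-13847 + (-4592 + 57)) - 14280 = (-13847 - 4535) - 14280 = -18382 - 14280 = -32662)
(N + 1/P(-4))*(-30734 - 11836) = (-32662 + 1/(18/121))*(-30734 - 11836) = (-32662 + 121/18)*(-42570) = -587795/18*(-42570) = 1390135175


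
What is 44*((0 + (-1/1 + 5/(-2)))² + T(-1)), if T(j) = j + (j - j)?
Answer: 495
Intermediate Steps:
T(j) = j (T(j) = j + 0 = j)
44*((0 + (-1/1 + 5/(-2)))² + T(-1)) = 44*((0 + (-1/1 + 5/(-2)))² - 1) = 44*((0 + (-1*1 + 5*(-½)))² - 1) = 44*((0 + (-1 - 5/2))² - 1) = 44*((0 - 7/2)² - 1) = 44*((-7/2)² - 1) = 44*(49/4 - 1) = 44*(45/4) = 495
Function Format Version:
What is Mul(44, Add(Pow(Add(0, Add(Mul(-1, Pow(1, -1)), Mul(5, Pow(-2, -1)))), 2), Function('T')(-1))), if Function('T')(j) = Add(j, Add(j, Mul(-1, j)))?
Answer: 495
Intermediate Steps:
Function('T')(j) = j (Function('T')(j) = Add(j, 0) = j)
Mul(44, Add(Pow(Add(0, Add(Mul(-1, Pow(1, -1)), Mul(5, Pow(-2, -1)))), 2), Function('T')(-1))) = Mul(44, Add(Pow(Add(0, Add(Mul(-1, Pow(1, -1)), Mul(5, Pow(-2, -1)))), 2), -1)) = Mul(44, Add(Pow(Add(0, Add(Mul(-1, 1), Mul(5, Rational(-1, 2)))), 2), -1)) = Mul(44, Add(Pow(Add(0, Add(-1, Rational(-5, 2))), 2), -1)) = Mul(44, Add(Pow(Add(0, Rational(-7, 2)), 2), -1)) = Mul(44, Add(Pow(Rational(-7, 2), 2), -1)) = Mul(44, Add(Rational(49, 4), -1)) = Mul(44, Rational(45, 4)) = 495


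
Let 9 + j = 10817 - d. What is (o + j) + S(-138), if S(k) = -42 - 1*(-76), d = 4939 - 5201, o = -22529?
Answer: -11425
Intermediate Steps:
d = -262
S(k) = 34 (S(k) = -42 + 76 = 34)
j = 11070 (j = -9 + (10817 - 1*(-262)) = -9 + (10817 + 262) = -9 + 11079 = 11070)
(o + j) + S(-138) = (-22529 + 11070) + 34 = -11459 + 34 = -11425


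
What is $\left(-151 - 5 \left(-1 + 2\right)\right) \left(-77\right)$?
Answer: $12012$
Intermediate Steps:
$\left(-151 - 5 \left(-1 + 2\right)\right) \left(-77\right) = \left(-151 - 5\right) \left(-77\right) = \left(-156\right) \left(-77\right) = 12012$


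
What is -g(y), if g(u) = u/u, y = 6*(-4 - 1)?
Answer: -1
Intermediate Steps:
y = -30 (y = 6*(-5) = -30)
g(u) = 1
-g(y) = -1*1 = -1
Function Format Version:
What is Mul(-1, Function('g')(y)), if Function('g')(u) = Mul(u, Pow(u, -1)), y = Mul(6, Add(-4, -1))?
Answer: -1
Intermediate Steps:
y = -30 (y = Mul(6, -5) = -30)
Function('g')(u) = 1
Mul(-1, Function('g')(y)) = Mul(-1, 1) = -1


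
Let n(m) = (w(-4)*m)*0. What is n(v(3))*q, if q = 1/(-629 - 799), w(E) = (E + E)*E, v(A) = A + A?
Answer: 0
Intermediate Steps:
v(A) = 2*A
w(E) = 2*E² (w(E) = (2*E)*E = 2*E²)
q = -1/1428 (q = 1/(-1428) = -1/1428 ≈ -0.00070028)
n(m) = 0 (n(m) = ((2*(-4)²)*m)*0 = ((2*16)*m)*0 = (32*m)*0 = 0)
n(v(3))*q = 0*(-1/1428) = 0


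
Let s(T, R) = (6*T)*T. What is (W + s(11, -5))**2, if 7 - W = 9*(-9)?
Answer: 662596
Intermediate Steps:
s(T, R) = 6*T**2
W = 88 (W = 7 - 9*(-9) = 7 - 1*(-81) = 7 + 81 = 88)
(W + s(11, -5))**2 = (88 + 6*11**2)**2 = (88 + 6*121)**2 = (88 + 726)**2 = 814**2 = 662596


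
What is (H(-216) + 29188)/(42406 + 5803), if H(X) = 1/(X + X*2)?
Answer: 18913823/31239432 ≈ 0.60545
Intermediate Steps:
H(X) = 1/(3*X) (H(X) = 1/(X + 2*X) = 1/(3*X))
(H(-216) + 29188)/(42406 + 5803) = ((⅓)/(-216) + 29188)/(42406 + 5803) = ((⅓)*(-1/216) + 29188)/48209 = (-1/648 + 29188)*(1/48209) = (18913823/648)*(1/48209) = 18913823/31239432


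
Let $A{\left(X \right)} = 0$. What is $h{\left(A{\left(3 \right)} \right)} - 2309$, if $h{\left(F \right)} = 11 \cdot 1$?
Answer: $-2298$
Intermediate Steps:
$h{\left(F \right)} = 11$
$h{\left(A{\left(3 \right)} \right)} - 2309 = 11 - 2309 = -2298$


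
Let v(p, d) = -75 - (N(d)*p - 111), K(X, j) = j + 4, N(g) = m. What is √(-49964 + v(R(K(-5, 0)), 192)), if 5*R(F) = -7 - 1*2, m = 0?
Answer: 158*I*√2 ≈ 223.45*I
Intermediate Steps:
N(g) = 0
K(X, j) = 4 + j
R(F) = -9/5 (R(F) = (-7 - 1*2)/5 = (-7 - 2)/5 = (⅕)*(-9) = -9/5)
v(p, d) = 36 (v(p, d) = -75 - (0*p - 111) = -75 - (0 - 111) = -75 - 1*(-111) = -75 + 111 = 36)
√(-49964 + v(R(K(-5, 0)), 192)) = √(-49964 + 36) = √(-49928) = 158*I*√2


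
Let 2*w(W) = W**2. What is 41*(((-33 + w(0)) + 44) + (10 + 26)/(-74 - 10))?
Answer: 3034/7 ≈ 433.43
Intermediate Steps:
w(W) = W**2/2
41*(((-33 + w(0)) + 44) + (10 + 26)/(-74 - 10)) = 41*(((-33 + (1/2)*0**2) + 44) + (10 + 26)/(-74 - 10)) = 41*(((-33 + (1/2)*0) + 44) + 36/(-84)) = 41*(((-33 + 0) + 44) + 36*(-1/84)) = 41*((-33 + 44) - 3/7) = 41*(11 - 3/7) = 41*(74/7) = 3034/7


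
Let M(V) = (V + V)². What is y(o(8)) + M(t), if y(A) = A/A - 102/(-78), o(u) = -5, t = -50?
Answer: 130030/13 ≈ 10002.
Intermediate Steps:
y(A) = 30/13 (y(A) = 1 - 102*(-1/78) = 1 + 17/13 = 30/13)
M(V) = 4*V² (M(V) = (2*V)² = 4*V²)
y(o(8)) + M(t) = 30/13 + 4*(-50)² = 30/13 + 4*2500 = 30/13 + 10000 = 130030/13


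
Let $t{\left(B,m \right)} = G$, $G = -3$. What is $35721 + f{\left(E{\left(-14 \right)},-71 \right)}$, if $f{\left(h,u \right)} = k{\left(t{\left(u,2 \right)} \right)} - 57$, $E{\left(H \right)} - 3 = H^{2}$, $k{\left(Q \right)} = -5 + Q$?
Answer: $35656$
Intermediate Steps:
$t{\left(B,m \right)} = -3$
$E{\left(H \right)} = 3 + H^{2}$
$f{\left(h,u \right)} = -65$ ($f{\left(h,u \right)} = \left(-5 - 3\right) - 57 = -8 - 57 = -65$)
$35721 + f{\left(E{\left(-14 \right)},-71 \right)} = 35721 - 65 = 35656$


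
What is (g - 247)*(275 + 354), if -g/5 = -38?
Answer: -35853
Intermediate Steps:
g = 190 (g = -5*(-38) = 190)
(g - 247)*(275 + 354) = (190 - 247)*(275 + 354) = -57*629 = -35853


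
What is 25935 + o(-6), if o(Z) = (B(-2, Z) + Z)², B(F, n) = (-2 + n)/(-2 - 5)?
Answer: 1271971/49 ≈ 25959.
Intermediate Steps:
B(F, n) = 2/7 - n/7 (B(F, n) = (-2 + n)/(-7) = (-2 + n)*(-⅐) = 2/7 - n/7)
o(Z) = (2/7 + 6*Z/7)² (o(Z) = ((2/7 - Z/7) + Z)² = (2/7 + 6*Z/7)²)
25935 + o(-6) = 25935 + 4*(1 + 3*(-6))²/49 = 25935 + 4*(1 - 18)²/49 = 25935 + (4/49)*(-17)² = 25935 + (4/49)*289 = 25935 + 1156/49 = 1271971/49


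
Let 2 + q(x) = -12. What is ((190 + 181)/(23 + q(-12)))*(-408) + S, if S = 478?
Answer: -49022/3 ≈ -16341.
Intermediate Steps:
q(x) = -14 (q(x) = -2 - 12 = -14)
((190 + 181)/(23 + q(-12)))*(-408) + S = ((190 + 181)/(23 - 14))*(-408) + 478 = (371/9)*(-408) + 478 = -50456/3 + 478 = -49022/3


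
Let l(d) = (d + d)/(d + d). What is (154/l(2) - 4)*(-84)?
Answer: -12600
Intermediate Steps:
l(d) = 1 (l(d) = (2*d)/((2*d)) = (2*d)*(1/(2*d)) = 1)
(154/l(2) - 4)*(-84) = (154/1 - 4)*(-84) = (154*1 - 4)*(-84) = (154 - 4)*(-84) = 150*(-84) = -12600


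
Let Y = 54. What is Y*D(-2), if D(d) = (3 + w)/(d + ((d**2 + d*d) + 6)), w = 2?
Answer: 45/2 ≈ 22.500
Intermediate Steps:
D(d) = 5/(6 + d + 2*d**2) (D(d) = (3 + 2)/(d + ((d**2 + d*d) + 6)) = 5/(d + ((d**2 + d**2) + 6)) = 5/(d + (2*d**2 + 6)) = 5/(d + (6 + 2*d**2)) = 5/(6 + d + 2*d**2))
Y*D(-2) = 54*(5/(6 - 2 + 2*(-2)**2)) = 54*(5/(6 - 2 + 2*4)) = 54*(5/(6 - 2 + 8)) = 54*(5/12) = 45/2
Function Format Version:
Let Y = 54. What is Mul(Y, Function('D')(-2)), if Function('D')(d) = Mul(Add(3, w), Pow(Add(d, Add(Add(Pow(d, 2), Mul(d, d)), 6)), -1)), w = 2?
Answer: Rational(45, 2) ≈ 22.500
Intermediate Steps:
Function('D')(d) = Mul(5, Pow(Add(6, d, Mul(2, Pow(d, 2))), -1)) (Function('D')(d) = Mul(Add(3, 2), Pow(Add(d, Add(Add(Pow(d, 2), Mul(d, d)), 6)), -1)) = Mul(5, Pow(Add(d, Add(Add(Pow(d, 2), Pow(d, 2)), 6)), -1)) = Mul(5, Pow(Add(d, Add(Mul(2, Pow(d, 2)), 6)), -1)) = Mul(5, Pow(Add(d, Add(6, Mul(2, Pow(d, 2)))), -1)) = Mul(5, Pow(Add(6, d, Mul(2, Pow(d, 2))), -1)))
Mul(Y, Function('D')(-2)) = Mul(54, Mul(5, Pow(Add(6, -2, Mul(2, Pow(-2, 2))), -1))) = Mul(54, Mul(5, Pow(Add(6, -2, Mul(2, 4)), -1))) = Mul(54, Mul(5, Pow(Add(6, -2, 8), -1))) = Mul(54, Mul(5, Pow(12, -1))) = Mul(54, Mul(5, Rational(1, 12))) = Mul(54, Rational(5, 12)) = Rational(45, 2)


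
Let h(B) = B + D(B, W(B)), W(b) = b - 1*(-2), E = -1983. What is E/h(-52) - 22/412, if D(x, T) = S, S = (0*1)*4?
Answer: 203963/5356 ≈ 38.081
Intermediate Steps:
W(b) = 2 + b (W(b) = b + 2 = 2 + b)
S = 0 (S = 0*4 = 0)
D(x, T) = 0
h(B) = B (h(B) = B + 0 = B)
E/h(-52) - 22/412 = -1983/(-52) - 22/412 = -1983*(-1/52) - 22*1/412 = 1983/52 - 11/206 = 203963/5356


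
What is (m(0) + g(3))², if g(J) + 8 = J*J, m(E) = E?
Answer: 1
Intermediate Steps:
g(J) = -8 + J² (g(J) = -8 + J*J = -8 + J²)
(m(0) + g(3))² = (0 + (-8 + 3²))² = (0 + (-8 + 9))² = (0 + 1)² = 1² = 1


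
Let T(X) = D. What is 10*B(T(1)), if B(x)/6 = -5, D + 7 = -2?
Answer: -300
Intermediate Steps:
D = -9 (D = -7 - 2 = -9)
T(X) = -9
B(x) = -30 (B(x) = 6*(-5) = -30)
10*B(T(1)) = 10*(-30) = -300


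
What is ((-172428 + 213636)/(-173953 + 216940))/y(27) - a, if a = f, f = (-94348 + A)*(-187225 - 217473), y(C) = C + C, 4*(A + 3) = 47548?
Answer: -12911452499600108/386883 ≈ -3.3373e+10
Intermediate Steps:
A = 11884 (A = -3 + (¼)*47548 = -3 + 11887 = 11884)
y(C) = 2*C
f = 33373015872 (f = (-94348 + 11884)*(-187225 - 217473) = -82464*(-404698) = 33373015872)
a = 33373015872
((-172428 + 213636)/(-173953 + 216940))/y(27) - a = ((-172428 + 213636)/(-173953 + 216940))/((2*27)) - 1*33373015872 = (41208/42987)/54 - 33373015872 = (41208*(1/42987))*(1/54) - 33373015872 = (13736/14329)*(1/54) - 33373015872 = 6868/386883 - 33373015872 = -12911452499600108/386883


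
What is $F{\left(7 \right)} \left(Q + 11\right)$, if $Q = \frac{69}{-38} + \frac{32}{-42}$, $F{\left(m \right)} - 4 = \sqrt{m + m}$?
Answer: $\frac{13442}{399} + \frac{6721 \sqrt{14}}{798} \approx 65.203$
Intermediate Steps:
$F{\left(m \right)} = 4 + \sqrt{2} \sqrt{m}$ ($F{\left(m \right)} = 4 + \sqrt{m + m} = 4 + \sqrt{2 m} = 4 + \sqrt{2} \sqrt{m}$)
$Q = - \frac{2057}{798}$ ($Q = 69 \left(- \frac{1}{38}\right) + 32 \left(- \frac{1}{42}\right) = - \frac{69}{38} - \frac{16}{21} = - \frac{2057}{798} \approx -2.5777$)
$F{\left(7 \right)} \left(Q + 11\right) = \left(4 + \sqrt{2} \sqrt{7}\right) \left(- \frac{2057}{798} + 11\right) = \left(4 + \sqrt{14}\right) \frac{6721}{798} = \frac{13442}{399} + \frac{6721 \sqrt{14}}{798}$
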